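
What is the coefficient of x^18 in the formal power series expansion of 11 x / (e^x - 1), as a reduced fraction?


The exponential generating function for Bernoulli numbers is
x / (e^x - 1) = sum_{k>=0} B_k x^k / k!.
So the coefficient of x^18 in 11 x / (e^x - 1) is 11 B_18 / 18!.
Computing: B_18 = 43867/798, 18! = 6402373705728000, giving
11 * 43867/798 / 6402373705728000 = 43867/464463110651904000.

43867/464463110651904000


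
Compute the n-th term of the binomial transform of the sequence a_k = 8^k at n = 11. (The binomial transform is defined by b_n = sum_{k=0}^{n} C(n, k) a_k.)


With a_k = 8^k, b_n = sum_{k=0}^{n} C(n, k) 8^k = (1 + 8)^n by the binomial theorem.
For n = 11: (1 + 8)^11 = 9^11 = 31381059609.

31381059609


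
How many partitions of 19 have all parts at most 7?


Using the generating function (1-x)^(-1)(1-x^2)^(-1)...(1-x^7)^(-1),
the coefficient of x^19 counts these restricted partitions.
Result = 300

300


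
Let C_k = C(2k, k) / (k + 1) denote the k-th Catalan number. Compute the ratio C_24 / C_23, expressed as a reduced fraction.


Using C_k = (2k)! / (k! (k+1)!), the ratio C_{k+1}/C_k simplifies to
C_{k+1}/C_k = [(2k+2)! / ((k+1)! (k+2)!)] * [k! (k+1)! / (2k)!]
 = (2k+2)(2k+1) / ((k+1)(k+2)) = 2(2k+1) / (k+2).
For k = 23: 2(2*23 + 1) / (23 + 2) = 94/25 = 94/25.

94/25


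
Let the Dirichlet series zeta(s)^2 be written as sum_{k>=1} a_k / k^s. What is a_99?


The Dirichlet convolution of the constant function 1 with itself gives (1 * 1)(k) = sum_{d | k} 1 = d(k), the number of positive divisors of k.
Since zeta(s) = sum_{k>=1} 1/k^s, we have zeta(s)^2 = sum_{k>=1} d(k)/k^s, so a_k = d(k).
For k = 99: the divisors are 1, 3, 9, 11, 33, 99.
Count = 6.

6


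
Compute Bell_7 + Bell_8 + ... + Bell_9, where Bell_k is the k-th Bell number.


Recall Bell_k counts set partitions of a k-set (with Bell_0 = 1 by convention).
Bell_7 through Bell_9: 877, 4140, 21147
Sum = 877 + 4140 + 21147 = 26164.

26164


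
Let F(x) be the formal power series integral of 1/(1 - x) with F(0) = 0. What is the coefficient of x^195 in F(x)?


1/(1 - x) = sum_{k>=0} x^k. Integrating termwise and using F(0) = 0 gives
F(x) = sum_{k>=0} x^(k+1) / (k+1) = sum_{m>=1} x^m / m = -ln(1 - x).
So the coefficient of x^195 is 1/195 = 1/195.

1/195


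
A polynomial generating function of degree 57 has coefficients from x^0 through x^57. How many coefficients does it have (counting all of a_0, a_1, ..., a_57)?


A polynomial of degree 57 takes the form a_0 + a_1 x + ... + a_57 x^57.
The number of coefficients is 57 + 1 = 58.

58


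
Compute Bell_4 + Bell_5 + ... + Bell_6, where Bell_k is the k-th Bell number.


Recall Bell_k counts set partitions of a k-set (with Bell_0 = 1 by convention).
Bell_4 through Bell_6: 15, 52, 203
Sum = 15 + 52 + 203 = 270.

270


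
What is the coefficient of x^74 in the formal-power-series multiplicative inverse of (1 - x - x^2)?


Let the inverse be f(x) = sum_{k>=0} a_k x^k. From f(x) * (1 - x - x^2) = 1 and matching coefficients:
 x^0: a_0 = 1.
 x^1: a_1 - a_0 = 0, so a_1 = 1.
 x^k (k >= 2): a_k - a_{k-1} - a_{k-2} = 0, i.e. a_k = a_{k-1} + a_{k-2}.
This is the Fibonacci-type recurrence shifted so that a_0 = a_1 = 1.
Iterating: a_0=1, a_1=1, a_2=2, a_3=3, a_4=5, a_5=8, a_6=13, a_7=21, a_8=34, a_9=55, ...
a_74 = 2111485077978050.

2111485077978050


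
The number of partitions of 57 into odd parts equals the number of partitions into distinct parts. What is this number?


Computing partitions of 57 into odd parts (1, 3, 5, ...):
Using the generating function prod_{k>=0} 1/(1-x^(2k+1)),
the count is 7917

7917


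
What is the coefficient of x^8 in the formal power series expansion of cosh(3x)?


The Maclaurin series is cosh(t) = sum_{m>=0} t^(2m) / (2m)!, so substituting t = 3x, only even powers of x are nonzero, with coefficient of x^(2m) equal to 3^(2m) / (2m)!.
For x^8 the coefficient is 3^8/8! = 6561/40320 = 729/4480.

729/4480


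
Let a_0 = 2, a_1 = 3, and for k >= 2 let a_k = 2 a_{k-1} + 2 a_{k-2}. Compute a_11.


Iterating the recurrence forward:
a_0 = 2
a_1 = 3
a_2 = 2*3 + 2*2 = 10
a_3 = 2*10 + 2*3 = 26
a_4 = 2*26 + 2*10 = 72
a_5 = 2*72 + 2*26 = 196
a_6 = 2*196 + 2*72 = 536
a_7 = 2*536 + 2*196 = 1464
a_8 = 2*1464 + 2*536 = 4000
a_9 = 2*4000 + 2*1464 = 10928
a_10 = 2*10928 + 2*4000 = 29856
a_11 = 2*29856 + 2*10928 = 81568
So a_11 = 81568.

81568


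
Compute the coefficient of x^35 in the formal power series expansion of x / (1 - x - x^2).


Let f(x) = sum_{k>=0} a_k x^k. Multiplying f(x) * (1 - x - x^2) = x and matching coefficients gives a_0 = 0, a_1 = 1, and a_k = a_{k-1} + a_{k-2} for k >= 2. These are the Fibonacci numbers F_k.
Iterating from F_0 = 0, F_1 = 1:
F_0=0, F_1=1, F_2=1, F_3=2, F_4=3, F_5=5, F_6=8, F_7=13, F_8=21, F_9=34, ...
F_35 = 9227465.

9227465


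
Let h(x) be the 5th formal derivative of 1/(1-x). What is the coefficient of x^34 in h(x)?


Differentiating 5 times: d^5/dx^5 [1/(1-x)] = 5!/(1-x)^6.
The expansion 1/(1-x)^6 = sum_{k>=0} C(k+5, 5) x^k, so the coefficient of x^n in 5!/(1-x)^6 is 5! * C(n+5, 5).
For n = 34: 120 * C(39, 5) = 120 * 575757 = 69090840

69090840


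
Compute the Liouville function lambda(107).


The Liouville function is lambda(k) = (-1)^Omega(k), where Omega(k) counts the prime factors of k with multiplicity.
Factoring: 107 = 107, so Omega(107) = 1.
lambda(107) = (-1)^1 = -1.

-1


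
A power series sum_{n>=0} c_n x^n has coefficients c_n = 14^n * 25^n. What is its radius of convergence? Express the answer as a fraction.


By the root test (Cauchy-Hadamard), the radius is R = 1 / limsup_n |c_n|^(1/n).
Here |c_n|^(1/n) = (14^n * 25^n)^(1/n) = 14 * 25 = 350 for all n.
So R = 1/350 = 1/350.

1/350


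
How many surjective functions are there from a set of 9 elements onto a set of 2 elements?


By inclusion-exclusion on which target elements are missed, the number of surjections from an n-set onto a k-set is
surj(n, k) = sum_{j=0}^{k} (-1)^j C(k, j) (k - j)^n.
Equivalently surj(n, k) = k! * S(n, k), where S(n, k) is the Stirling number of the second kind.
For n = 9, k = 2:
S(9, 2) = 255, so
surj = 2! * 255 = 2 * 255 = 510.

510


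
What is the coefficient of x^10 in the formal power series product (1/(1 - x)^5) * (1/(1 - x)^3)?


Combine the factors: (1/(1 - x)^5) * (1/(1 - x)^3) = 1/(1 - x)^8.
Then use 1/(1 - x)^r = sum_{k>=0} C(k + r - 1, r - 1) x^k with r = 8 and k = 10:
C(17, 7) = 19448.

19448


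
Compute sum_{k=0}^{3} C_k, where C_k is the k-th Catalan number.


C_0 through C_3: 1, 1, 2, 5
Sum = 1 + 1 + 2 + 5
= 9

9


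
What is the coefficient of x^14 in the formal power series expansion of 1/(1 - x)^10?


The negative binomial / multiset identity is
1/(1 - x)^r = sum_{k>=0} C(k + r - 1, r - 1) x^k.
Here r = 10 and k = 14, so the coefficient is
C(14 + 9, 9) = C(23, 9)
= 817190

817190


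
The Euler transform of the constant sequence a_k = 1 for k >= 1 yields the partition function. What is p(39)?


The Euler transform converts the sequence a_k = 1 into the number of integer partitions.
Using the recurrence or dynamic programming:
p(39) = 31185

31185


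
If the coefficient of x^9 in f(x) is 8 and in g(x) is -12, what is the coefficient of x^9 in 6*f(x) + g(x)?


Scalar multiplication scales coefficients: 6 * 8 = 48.
Then add the g coefficient: 48 + -12
= 36

36


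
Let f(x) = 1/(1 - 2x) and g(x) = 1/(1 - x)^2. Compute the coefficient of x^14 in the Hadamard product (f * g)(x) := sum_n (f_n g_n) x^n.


f has coefficients f_k = 2^k. For g = 1/(1 - x)^2 the coefficient is g_k = C(k + 1, 1) = k + 1. The Hadamard coefficient is (f * g)_k = 2^k * (k + 1).
For k = 14: 2^14 * 15 = 16384 * 15 = 245760.

245760


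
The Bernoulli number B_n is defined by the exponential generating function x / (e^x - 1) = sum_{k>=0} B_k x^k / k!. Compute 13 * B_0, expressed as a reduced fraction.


Bernoulli numbers can also be computed recursively via B_0 = 1 and sum_{j=0}^{m} C(m+1, j) B_j = 0 for m >= 1. Odd-index Bernoulli numbers vanish for k >= 3.
Computing B_0 = 1, so 13 * B_0 = 13 * 1 = 13.

13


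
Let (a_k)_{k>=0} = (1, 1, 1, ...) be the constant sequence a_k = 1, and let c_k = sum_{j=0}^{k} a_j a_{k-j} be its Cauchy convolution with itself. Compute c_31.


Since a_j = 1 for all j >= 0, the convolution sum becomes
c_k = sum_{j=0}^{k} 1 * 1 = 1 * (k + 1).
Equivalently, the generating function of (a_k) is 1/(1 - x) and its square is 1/(1 - x)^2 = sum_{k>=0} 1(k + 1) x^k.
For k = 31: 1 * 32 = 32.

32


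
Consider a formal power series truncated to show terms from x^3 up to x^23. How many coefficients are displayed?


From x^3 to x^23 inclusive, the count is 23 - 3 + 1 = 21.

21


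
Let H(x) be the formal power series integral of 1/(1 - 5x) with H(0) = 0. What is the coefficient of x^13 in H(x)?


1/(1 - 5x) = sum_{k>=0} 5^k x^k. Integrating termwise with H(0) = 0:
H(x) = sum_{k>=0} 5^k x^(k+1) / (k+1) = sum_{m>=1} 5^(m-1) x^m / m.
For m = 13: 5^12/13 = 244140625/13 = 244140625/13.

244140625/13


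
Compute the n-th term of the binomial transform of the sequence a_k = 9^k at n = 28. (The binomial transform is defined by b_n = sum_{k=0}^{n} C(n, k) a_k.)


With a_k = 9^k, b_n = sum_{k=0}^{n} C(n, k) 9^k = (1 + 9)^n by the binomial theorem.
For n = 28: (1 + 9)^28 = 10^28 = 10000000000000000000000000000.

10000000000000000000000000000


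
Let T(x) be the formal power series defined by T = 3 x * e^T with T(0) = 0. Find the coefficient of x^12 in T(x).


Apply the Lagrange inversion formula: if T = 3 x * phi(T) with phi(t) = e^t, then
[x^n] T = 3^n * (1/n) [t^(n-1)] phi(t)^n = 3^n * (1/n) [t^(n-1)] e^(n t) = 3^n * (1/n) * n^(n-1) / (n-1)! = 3^n * n^(n-1) / n!.
When c = 1 this is the Cayley count of rooted labeled trees on n vertices, divided by n!.
For n = 12: 3^12 * 12^11 / 12! = 531441 * 743008370688/479001600 = 1586874322944/1925.

1586874322944/1925


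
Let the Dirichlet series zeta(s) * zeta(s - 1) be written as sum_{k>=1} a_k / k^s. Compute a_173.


Convolution gives a_k = sum_{d | k} d * 1 = sum_{d | k} d = sigma(k), the sum of positive divisors of k.
For k = 173, the divisors are 1, 173, so
sigma(173) = 1 + 173 = 174.

174


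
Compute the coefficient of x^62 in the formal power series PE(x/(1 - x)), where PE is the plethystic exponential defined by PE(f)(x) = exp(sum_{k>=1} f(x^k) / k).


For f(x) = x/(1 - x) we have
sum_{k>=1} f(x^k) / k = sum_{k>=1} (1/k) * x^k / (1 - x^k) = sum_{k, m >= 1} x^(k m) / k,
which after exponentiating simplifies to
PE(x/(1 - x)) = prod_{k>=1} 1 / (1 - x^k).
This is the generating function for the partition function p(n), so the coefficient of x^62 is p(62).
Computing p(62) by dynamic programming over parts 1, 2, ..., 62: p(62) = 1300156.

1300156


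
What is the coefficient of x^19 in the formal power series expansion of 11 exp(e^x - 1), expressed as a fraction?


exp(e^x - 1) is the exponential generating function for the Bell numbers Bell_k: exp(e^x - 1) = sum_{k>=0} Bell_k x^k / k!.
So the coefficient of x^19 in 11 exp(e^x - 1) is 11 Bell_19 / 19!.
Computing: Bell_19 = 5832742205057 and 19! = 121645100408832000, giving
11 * 5832742205057/121645100408832000 = 5832742205057/11058645491712000.

5832742205057/11058645491712000


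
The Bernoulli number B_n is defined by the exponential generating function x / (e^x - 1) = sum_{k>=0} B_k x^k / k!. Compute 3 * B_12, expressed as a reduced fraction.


Bernoulli numbers can also be computed recursively via B_0 = 1 and sum_{j=0}^{m} C(m+1, j) B_j = 0 for m >= 1. Odd-index Bernoulli numbers vanish for k >= 3.
Computing B_12 = -691/2730, so 3 * B_12 = 3 * -691/2730 = -691/910.

-691/910


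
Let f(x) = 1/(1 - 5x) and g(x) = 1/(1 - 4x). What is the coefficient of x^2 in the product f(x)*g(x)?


The coefficient of x^n in f*g is the Cauchy product: sum_{k=0}^{n} a^k * b^(n-k).
With a=5, b=4, n=2:
sum_{k=0}^{2} 5^k * 4^(2-k)
= 61

61


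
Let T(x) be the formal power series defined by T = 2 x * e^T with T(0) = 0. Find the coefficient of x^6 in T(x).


Apply the Lagrange inversion formula: if T = 2 x * phi(T) with phi(t) = e^t, then
[x^n] T = 2^n * (1/n) [t^(n-1)] phi(t)^n = 2^n * (1/n) [t^(n-1)] e^(n t) = 2^n * (1/n) * n^(n-1) / (n-1)! = 2^n * n^(n-1) / n!.
When c = 1 this is the Cayley count of rooted labeled trees on n vertices, divided by n!.
For n = 6: 2^6 * 6^5 / 6! = 64 * 7776/720 = 3456/5.

3456/5


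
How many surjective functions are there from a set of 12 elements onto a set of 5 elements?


By inclusion-exclusion on which target elements are missed, the number of surjections from an n-set onto a k-set is
surj(n, k) = sum_{j=0}^{k} (-1)^j C(k, j) (k - j)^n.
Equivalently surj(n, k) = k! * S(n, k), where S(n, k) is the Stirling number of the second kind.
For n = 12, k = 5:
S(12, 5) = 1379400, so
surj = 5! * 1379400 = 120 * 1379400 = 165528000.

165528000


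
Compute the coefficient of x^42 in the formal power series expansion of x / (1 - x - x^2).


Let f(x) = sum_{k>=0} a_k x^k. Multiplying f(x) * (1 - x - x^2) = x and matching coefficients gives a_0 = 0, a_1 = 1, and a_k = a_{k-1} + a_{k-2} for k >= 2. These are the Fibonacci numbers F_k.
Iterating from F_0 = 0, F_1 = 1:
F_0=0, F_1=1, F_2=1, F_3=2, F_4=3, F_5=5, F_6=8, F_7=13, F_8=21, F_9=34, ...
F_42 = 267914296.

267914296


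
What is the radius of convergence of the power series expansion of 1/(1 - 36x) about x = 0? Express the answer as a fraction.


Expanding 1/(1 - 36x) = sum_{k>=0} 36^k x^k, the series converges when |36x| < 1, i.e., |x| < 1/36.
So the radius of convergence is 1/36 = 1/36.

1/36


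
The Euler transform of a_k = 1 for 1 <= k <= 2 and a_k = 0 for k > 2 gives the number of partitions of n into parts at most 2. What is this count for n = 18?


Partitions of 18 into parts at most 2:
Using generating function (1-x)^(-1)(1-x^2)^(-1),
the coefficient of x^18 = 10

10


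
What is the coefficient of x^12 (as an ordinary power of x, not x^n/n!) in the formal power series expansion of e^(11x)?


The exponential series is e^y = sum_{k>=0} y^k / k!. Substituting y = 11x gives
e^(11x) = sum_{k>=0} 11^k x^k / k!.
So the coefficient of x^n is a^n/n! with a = 11, n = 12:
11^12 / 12! = 3138428376721/479001600 = 285311670611/43545600

285311670611/43545600


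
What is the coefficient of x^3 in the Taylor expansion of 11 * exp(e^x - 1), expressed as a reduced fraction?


exp(e^x - 1) = sum_{k>=0} Bell_k x^k / k!, where Bell_k is the k-th Bell number.
So the coefficient of x^3 is 11 * Bell_3 / 3!.
Computing: Bell_3 = 5 and 3! = 6, giving
11 * 5/6 = 55/6.

55/6


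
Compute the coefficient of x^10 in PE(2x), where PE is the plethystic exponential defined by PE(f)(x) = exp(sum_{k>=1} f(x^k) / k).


With f(x) = 2x, the exponent is sum_{k>=1} 2 x^k / k = 2 * (-ln(1 - x)). Exponentiating:
PE(2x) = exp(-2 ln(1 - x)) = 1/(1 - x)^2.
By the negative binomial expansion, [x^n] 1/(1 - x)^2 = C(n + 1, 1).
For n = 10: C(11, 1) = 11.

11


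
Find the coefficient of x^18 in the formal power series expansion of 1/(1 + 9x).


Write 1/(1 + c x) = 1/(1 - (-c) x) and apply the geometric-series identity
1/(1 - y) = sum_{k>=0} y^k to get 1/(1 + c x) = sum_{k>=0} (-c)^k x^k.
So the coefficient of x^k is (-c)^k = (-1)^k * c^k.
Here c = 9 and k = 18:
(-9)^18 = 1 * 150094635296999121 = 150094635296999121

150094635296999121


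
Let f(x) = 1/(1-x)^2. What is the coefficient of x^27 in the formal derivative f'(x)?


Differentiate: d/dx [ 1/(1-x)^r ] = r / (1-x)^(r+1).
Here r = 2, so f'(x) = 2 / (1-x)^3.
The expansion of 1/(1-x)^(r+1) has coefficient of x^n equal to C(n+r, r).
So the coefficient of x^27 in f'(x) is
2 * C(29, 2) = 2 * 406 = 812

812


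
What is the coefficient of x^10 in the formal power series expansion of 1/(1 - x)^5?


The expansion 1/(1 - x)^r = sum_{k>=0} C(k + r - 1, r - 1) x^k follows from the multiset / negative-binomial theorem (or from repeated differentiation of the geometric series).
For r = 5 and k = 10:
C(14, 4) = 87178291200 / (24 * 3628800) = 1001.

1001


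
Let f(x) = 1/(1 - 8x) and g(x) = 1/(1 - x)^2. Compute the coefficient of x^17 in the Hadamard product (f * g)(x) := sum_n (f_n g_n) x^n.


f has coefficients f_k = 8^k. For g = 1/(1 - x)^2 the coefficient is g_k = C(k + 1, 1) = k + 1. The Hadamard coefficient is (f * g)_k = 8^k * (k + 1).
For k = 17: 8^17 * 18 = 2251799813685248 * 18 = 40532396646334464.

40532396646334464


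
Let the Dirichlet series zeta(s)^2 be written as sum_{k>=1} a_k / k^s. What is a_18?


The Dirichlet convolution of the constant function 1 with itself gives (1 * 1)(k) = sum_{d | k} 1 = d(k), the number of positive divisors of k.
Since zeta(s) = sum_{k>=1} 1/k^s, we have zeta(s)^2 = sum_{k>=1} d(k)/k^s, so a_k = d(k).
For k = 18: the divisors are 1, 2, 3, 6, 9, 18.
Count = 6.

6


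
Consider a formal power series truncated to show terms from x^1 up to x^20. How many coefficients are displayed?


From x^1 to x^20 inclusive, the count is 20 - 1 + 1 = 20.

20


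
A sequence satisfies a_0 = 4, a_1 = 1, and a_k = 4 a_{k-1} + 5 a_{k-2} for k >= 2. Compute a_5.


The characteristic equation is t^2 - 4 t - 5 = 0, with roots r_1 = 5 and r_2 = -1 (so c_1 = r_1 + r_2, c_2 = -r_1 r_2 as required).
One can use the closed form a_n = A r_1^n + B r_2^n, but direct iteration is more reliable:
a_0 = 4, a_1 = 1, a_2 = 24, a_3 = 101, a_4 = 524, a_5 = 2601.
So a_5 = 2601.

2601


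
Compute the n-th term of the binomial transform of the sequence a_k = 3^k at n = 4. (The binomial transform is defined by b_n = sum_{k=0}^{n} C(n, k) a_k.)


With a_k = 3^k, b_n = sum_{k=0}^{n} C(n, k) 3^k = (1 + 3)^n by the binomial theorem.
For n = 4: (1 + 3)^4 = 4^4 = 256.

256


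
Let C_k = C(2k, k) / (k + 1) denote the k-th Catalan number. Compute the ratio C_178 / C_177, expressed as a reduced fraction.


Using C_k = (2k)! / (k! (k+1)!), the ratio C_{k+1}/C_k simplifies to
C_{k+1}/C_k = [(2k+2)! / ((k+1)! (k+2)!)] * [k! (k+1)! / (2k)!]
 = (2k+2)(2k+1) / ((k+1)(k+2)) = 2(2k+1) / (k+2).
For k = 177: 2(2*177 + 1) / (177 + 2) = 710/179 = 710/179.

710/179


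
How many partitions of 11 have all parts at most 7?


Using the generating function (1-x)^(-1)(1-x^2)^(-1)...(1-x^7)^(-1),
the coefficient of x^11 counts these restricted partitions.
Result = 49

49


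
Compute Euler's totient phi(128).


phi(n) counts integers in [1, n] coprime to n. Using the multiplicative formula phi(n) = n * prod_{p | n} (1 - 1/p):
128 = 2^7, so
phi(128) = 128 * (1 - 1/2) = 64.

64


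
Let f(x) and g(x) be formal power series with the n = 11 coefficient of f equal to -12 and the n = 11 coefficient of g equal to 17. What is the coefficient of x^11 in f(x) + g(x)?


Addition of formal power series is termwise.
The coefficient of x^11 in f + g = -12 + 17
= 5

5


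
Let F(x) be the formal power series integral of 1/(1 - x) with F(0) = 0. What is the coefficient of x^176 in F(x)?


1/(1 - x) = sum_{k>=0} x^k. Integrating termwise and using F(0) = 0 gives
F(x) = sum_{k>=0} x^(k+1) / (k+1) = sum_{m>=1} x^m / m = -ln(1 - x).
So the coefficient of x^176 is 1/176 = 1/176.

1/176


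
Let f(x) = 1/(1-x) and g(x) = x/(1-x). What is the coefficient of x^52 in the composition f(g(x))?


First simplify the composition: f(g(x)) = 1/(1 - x/(1-x)) = (1-x)/((1-x) - x) = (1-x)/(1-2x).
Now extract the coefficient. Write (1-x)/(1-2x) = 1/(1-2x) - x/(1-2x).
The coefficient of x^n in 1/(1-2x) is 2^n, and in x/(1-2x) is 2^(n-1) (for n >= 1).
So the coefficient of x^52 is 2^52 - 2^51 = 4503599627370496 - 2251799813685248 = 2251799813685248.

2251799813685248


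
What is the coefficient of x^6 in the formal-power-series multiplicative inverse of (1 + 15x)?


The inverse is 1/(1 + 15x). Apply the geometric identity 1/(1 - y) = sum_{k>=0} y^k with y = -15x:
1/(1 + 15x) = sum_{k>=0} (-15)^k x^k.
So the coefficient of x^6 is (-15)^6 = 11390625.

11390625


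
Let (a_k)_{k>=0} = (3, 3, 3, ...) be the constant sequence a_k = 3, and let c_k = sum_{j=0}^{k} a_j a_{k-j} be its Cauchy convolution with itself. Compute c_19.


Since a_j = 3 for all j >= 0, the convolution sum becomes
c_k = sum_{j=0}^{k} 3 * 3 = 9 * (k + 1).
Equivalently, the generating function of (a_k) is 3/(1 - x) and its square is 9/(1 - x)^2 = sum_{k>=0} 9(k + 1) x^k.
For k = 19: 9 * 20 = 180.

180


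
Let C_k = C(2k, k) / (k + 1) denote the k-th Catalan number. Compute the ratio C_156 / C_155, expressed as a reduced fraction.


Using C_k = (2k)! / (k! (k+1)!), the ratio C_{k+1}/C_k simplifies to
C_{k+1}/C_k = [(2k+2)! / ((k+1)! (k+2)!)] * [k! (k+1)! / (2k)!]
 = (2k+2)(2k+1) / ((k+1)(k+2)) = 2(2k+1) / (k+2).
For k = 155: 2(2*155 + 1) / (155 + 2) = 622/157 = 622/157.

622/157


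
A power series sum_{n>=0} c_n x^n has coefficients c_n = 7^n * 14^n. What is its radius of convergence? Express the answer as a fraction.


By the root test (Cauchy-Hadamard), the radius is R = 1 / limsup_n |c_n|^(1/n).
Here |c_n|^(1/n) = (7^n * 14^n)^(1/n) = 7 * 14 = 98 for all n.
So R = 1/98 = 1/98.

1/98


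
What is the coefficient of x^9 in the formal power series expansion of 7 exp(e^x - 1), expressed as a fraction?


exp(e^x - 1) is the exponential generating function for the Bell numbers Bell_k: exp(e^x - 1) = sum_{k>=0} Bell_k x^k / k!.
So the coefficient of x^9 in 7 exp(e^x - 1) is 7 Bell_9 / 9!.
Computing: Bell_9 = 21147 and 9! = 362880, giving
7 * 21147/362880 = 7049/17280.

7049/17280


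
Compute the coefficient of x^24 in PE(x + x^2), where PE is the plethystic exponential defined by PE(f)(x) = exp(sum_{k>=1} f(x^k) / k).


With f(x) = x + x^2, the exponent is sum_{k>=1} (x^k + x^(2k)) / k = -ln(1 - x) - ln(1 - x^2). Exponentiating:
PE(x + x^2) = 1 / ((1 - x)(1 - x^2)).
This is the generating function for partitions of n into parts of size 1 or 2. The number of 2's can be any j in 0..12, and the rest are 1's, so
[x^24] = floor(24/2) + 1 = 13.

13


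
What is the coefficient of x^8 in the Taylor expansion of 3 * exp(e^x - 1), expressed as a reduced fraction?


exp(e^x - 1) = sum_{k>=0} Bell_k x^k / k!, where Bell_k is the k-th Bell number.
So the coefficient of x^8 is 3 * Bell_8 / 8!.
Computing: Bell_8 = 4140 and 8! = 40320, giving
3 * 4140/40320 = 69/224.

69/224


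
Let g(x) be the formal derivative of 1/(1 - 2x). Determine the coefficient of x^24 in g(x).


Differentiate termwise: d/dx sum_{k>=0} 2^k x^k = sum_{k>=1} k 2^k x^(k-1) = sum_{j>=0} (j+1) 2^(j+1) x^j.
Equivalently, d/dx [1/(1 - 2x)] = 2/(1 - 2x)^2.
For j = 24: 25 * 2^25 = 25 * 33554432 = 838860800.

838860800


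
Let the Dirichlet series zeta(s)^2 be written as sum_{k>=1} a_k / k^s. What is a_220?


The Dirichlet convolution of the constant function 1 with itself gives (1 * 1)(k) = sum_{d | k} 1 = d(k), the number of positive divisors of k.
Since zeta(s) = sum_{k>=1} 1/k^s, we have zeta(s)^2 = sum_{k>=1} d(k)/k^s, so a_k = d(k).
For k = 220: the divisors are 1, 2, 4, 5, 10, 11, 20, 22, 44, 55, 110, 220.
Count = 12.

12


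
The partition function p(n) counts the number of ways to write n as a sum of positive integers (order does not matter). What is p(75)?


Using the generating function prod_{k>=1} 1/(1-x^k), we compute p(75).
By dynamic programming over parts 1 through 75:
p(75) = 8118264

8118264


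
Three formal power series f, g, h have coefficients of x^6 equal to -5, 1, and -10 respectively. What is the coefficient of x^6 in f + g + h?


Series addition is componentwise:
-5 + 1 + -10
= -14

-14


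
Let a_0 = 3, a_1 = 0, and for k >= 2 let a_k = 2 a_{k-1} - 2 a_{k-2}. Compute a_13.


Iterating the recurrence forward:
a_0 = 3
a_1 = 0
a_2 = 2*0 - 2*3 = -6
a_3 = 2*-6 - 2*0 = -12
a_4 = 2*-12 - 2*-6 = -12
a_5 = 2*-12 - 2*-12 = 0
a_6 = 2*0 - 2*-12 = 24
a_7 = 2*24 - 2*0 = 48
a_8 = 2*48 - 2*24 = 48
a_9 = 2*48 - 2*48 = 0
a_10 = 2*0 - 2*48 = -96
a_11 = 2*-96 - 2*0 = -192
a_12 = 2*-192 - 2*-96 = -192
a_13 = 2*-192 - 2*-192 = 0
So a_13 = 0.

0


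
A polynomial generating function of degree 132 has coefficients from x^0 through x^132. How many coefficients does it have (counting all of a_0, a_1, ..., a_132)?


A polynomial of degree 132 takes the form a_0 + a_1 x + ... + a_132 x^132.
The number of coefficients is 132 + 1 = 133.

133


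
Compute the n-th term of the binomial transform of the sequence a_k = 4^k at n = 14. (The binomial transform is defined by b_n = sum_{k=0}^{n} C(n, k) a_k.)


With a_k = 4^k, b_n = sum_{k=0}^{n} C(n, k) 4^k = (1 + 4)^n by the binomial theorem.
For n = 14: (1 + 4)^14 = 5^14 = 6103515625.

6103515625


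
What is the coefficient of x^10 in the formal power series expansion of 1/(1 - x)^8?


The negative binomial / multiset identity is
1/(1 - x)^r = sum_{k>=0} C(k + r - 1, r - 1) x^k.
Here r = 8 and k = 10, so the coefficient is
C(10 + 7, 7) = C(17, 7)
= 19448

19448


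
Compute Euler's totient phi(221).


phi(n) counts integers in [1, n] coprime to n. Using the multiplicative formula phi(n) = n * prod_{p | n} (1 - 1/p):
221 = 13 * 17, so
phi(221) = 221 * (1 - 1/13) * (1 - 1/17) = 192.

192


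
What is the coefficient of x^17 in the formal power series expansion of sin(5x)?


The Maclaurin series is sin(t) = sum_{k>=0} (-1)^k t^(2k+1) / (2k+1)!, so substituting t = 5x, only odd powers of x are nonzero, with coefficient of x^(2k+1) equal to (-1)^k 5^(2k+1) / (2k+1)!.
Write 17 = 2*8 + 1, giving the coefficient (-1)^8 * 5^17 / 17! = 762939453125/355687428096000 = 6103515625/2845499424768.

6103515625/2845499424768


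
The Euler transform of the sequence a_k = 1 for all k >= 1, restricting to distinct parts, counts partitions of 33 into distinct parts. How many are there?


Partitions of 33 into distinct parts can be computed via generating function.
Product (1+x)(1+x^2)(1+x^3)...
The coefficient of x^33 = 448

448


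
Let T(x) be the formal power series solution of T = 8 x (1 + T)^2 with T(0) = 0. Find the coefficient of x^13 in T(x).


Apply the Lagrange inversion formula: if T = 8 x * phi(T) with phi(t) = (1 + t)^2, then [x^n] T = 8^n * (1/n) [t^(n-1)] phi(t)^n = 8^n * (1/n) [t^(n-1)] (1 + t)^(2n) = 8^n * (1/n) C(2n, n-1).
Using the identity C(2n, n-1) = C(2n, n) * n / (n+1), the unscaled factor equals C(2n, n) / (n+1) = C_n, the n-th Catalan number.
For n = 13: C_13 = C(26, 13) / 14 = 10400600/14 = 742900.
With the 8^13 = 549755813888 factor, the coefficient is 549755813888 * 742900 = 408413594137395200.

408413594137395200


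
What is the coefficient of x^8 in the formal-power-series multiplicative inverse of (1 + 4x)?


The inverse is 1/(1 + 4x). Apply the geometric identity 1/(1 - y) = sum_{k>=0} y^k with y = -4x:
1/(1 + 4x) = sum_{k>=0} (-4)^k x^k.
So the coefficient of x^8 is (-4)^8 = 65536.

65536


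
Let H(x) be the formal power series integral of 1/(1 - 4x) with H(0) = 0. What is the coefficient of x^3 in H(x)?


1/(1 - 4x) = sum_{k>=0} 4^k x^k. Integrating termwise with H(0) = 0:
H(x) = sum_{k>=0} 4^k x^(k+1) / (k+1) = sum_{m>=1} 4^(m-1) x^m / m.
For m = 3: 4^2/3 = 16/3 = 16/3.

16/3


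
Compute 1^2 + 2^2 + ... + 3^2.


This power sum has a closed form given by Faulhaber's formula
sum_{k=1}^{m} k^p = (1 / (p + 1)) * sum_{j=0}^{p} C(p + 1, j) B_j m^(p + 1 - j),
but for small m direct computation is fastest:
1 + 4 + 9 = 14.

14


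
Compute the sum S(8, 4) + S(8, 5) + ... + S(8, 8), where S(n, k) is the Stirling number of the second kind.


By definition, S(n, k) counts partitions of an n-set into exactly k nonempty blocks.
Computing row n = 8 for k = 4..8:
S(8, k): 1701, 1050, 266, 28, 1
Sum = 3046.

3046


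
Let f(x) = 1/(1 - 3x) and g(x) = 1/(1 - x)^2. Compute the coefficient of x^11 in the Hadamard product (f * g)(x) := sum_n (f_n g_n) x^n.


f has coefficients f_k = 3^k. For g = 1/(1 - x)^2 the coefficient is g_k = C(k + 1, 1) = k + 1. The Hadamard coefficient is (f * g)_k = 3^k * (k + 1).
For k = 11: 3^11 * 12 = 177147 * 12 = 2125764.

2125764


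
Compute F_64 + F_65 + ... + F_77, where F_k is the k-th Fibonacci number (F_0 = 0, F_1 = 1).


Use the identity sum_{k=0}^{N} F_k = F_{N+2} - 1 (which follows from F_{k+2} - F_{k+1} = F_k). Then
sum_{k=64}^{77} F_k = (F_{79} - 1) - (F_{65} - 1) = F_{79} - F_{65}.
Computing: F_{79} = 14472334024676221, F_{65} = 17167680177565, so
Sum = 14472334024676221 - 17167680177565 = 14455166344498656.

14455166344498656


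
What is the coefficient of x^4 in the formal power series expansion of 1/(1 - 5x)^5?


The general identity 1/(1 - c x)^r = sum_{k>=0} c^k C(k + r - 1, r - 1) x^k follows by substituting y = c x into 1/(1 - y)^r = sum_{k>=0} C(k + r - 1, r - 1) y^k.
For c = 5, r = 5, k = 4:
5^4 * C(8, 4) = 625 * 70 = 43750.

43750


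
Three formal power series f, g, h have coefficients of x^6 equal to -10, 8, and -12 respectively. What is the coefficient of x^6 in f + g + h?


Series addition is componentwise:
-10 + 8 + -12
= -14

-14


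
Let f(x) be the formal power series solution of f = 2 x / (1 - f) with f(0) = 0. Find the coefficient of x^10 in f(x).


Apply Lagrange inversion: f = 2 x * phi(f) with phi(t) = 1/(1 - t), so
[x^n] f = 2^n * (1/n) [t^(n-1)] phi(t)^n = 2^n * (1/n) [t^(n-1)] (1 - t)^(-n) = 2^n * (1/n) C(2n - 2, n - 1) = 2^n * C_{n-1}.
For n = 10: C_9 = C(18, 9) / 10 = 48620/10 = 4862.
With the 2^10 = 1024 factor, the coefficient is 1024 * 4862 = 4978688.

4978688


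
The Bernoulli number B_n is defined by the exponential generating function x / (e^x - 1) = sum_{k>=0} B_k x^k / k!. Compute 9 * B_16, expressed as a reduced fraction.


Bernoulli numbers can also be computed recursively via B_0 = 1 and sum_{j=0}^{m} C(m+1, j) B_j = 0 for m >= 1. Odd-index Bernoulli numbers vanish for k >= 3.
Computing B_16 = -3617/510, so 9 * B_16 = 9 * -3617/510 = -10851/170.

-10851/170


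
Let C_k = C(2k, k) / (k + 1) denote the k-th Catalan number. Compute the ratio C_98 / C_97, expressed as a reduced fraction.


Using C_k = (2k)! / (k! (k+1)!), the ratio C_{k+1}/C_k simplifies to
C_{k+1}/C_k = [(2k+2)! / ((k+1)! (k+2)!)] * [k! (k+1)! / (2k)!]
 = (2k+2)(2k+1) / ((k+1)(k+2)) = 2(2k+1) / (k+2).
For k = 97: 2(2*97 + 1) / (97 + 2) = 390/99 = 130/33.

130/33


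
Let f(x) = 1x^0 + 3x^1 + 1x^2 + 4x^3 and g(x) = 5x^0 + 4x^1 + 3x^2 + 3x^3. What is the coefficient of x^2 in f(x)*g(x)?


Cauchy product at x^2:
1*3 + 3*4 + 1*5
= 20

20


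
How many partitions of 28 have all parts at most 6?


Using the generating function (1-x)^(-1)(1-x^2)^(-1)...(1-x^6)^(-1),
the coefficient of x^28 counts these restricted partitions.
Result = 931

931


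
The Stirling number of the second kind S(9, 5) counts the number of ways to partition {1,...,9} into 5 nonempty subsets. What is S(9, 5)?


Using the explicit formula S(n,k) = (1/k!) sum_{j=0}^{k} (-1)^(k-j) C(k,j) j^n:
S(9, 5) = 6951
Equivalently, S(n,k) is n! times the coefficient of x^n in the EGF (e^x - 1)^k / k!.

6951


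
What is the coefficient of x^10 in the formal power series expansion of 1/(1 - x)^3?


The expansion 1/(1 - x)^r = sum_{k>=0} C(k + r - 1, r - 1) x^k follows from the multiset / negative-binomial theorem (or from repeated differentiation of the geometric series).
For r = 3 and k = 10:
C(12, 2) = 479001600 / (2 * 3628800) = 66.

66


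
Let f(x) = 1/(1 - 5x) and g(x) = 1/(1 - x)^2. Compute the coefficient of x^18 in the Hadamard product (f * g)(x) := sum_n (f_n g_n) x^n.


f has coefficients f_k = 5^k. For g = 1/(1 - x)^2 the coefficient is g_k = C(k + 1, 1) = k + 1. The Hadamard coefficient is (f * g)_k = 5^k * (k + 1).
For k = 18: 5^18 * 19 = 3814697265625 * 19 = 72479248046875.

72479248046875


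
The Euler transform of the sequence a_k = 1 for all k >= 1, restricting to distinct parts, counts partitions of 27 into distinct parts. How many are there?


Partitions of 27 into distinct parts can be computed via generating function.
Product (1+x)(1+x^2)(1+x^3)...
The coefficient of x^27 = 192

192


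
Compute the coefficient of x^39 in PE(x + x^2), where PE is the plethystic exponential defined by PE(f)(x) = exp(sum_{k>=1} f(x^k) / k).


With f(x) = x + x^2, the exponent is sum_{k>=1} (x^k + x^(2k)) / k = -ln(1 - x) - ln(1 - x^2). Exponentiating:
PE(x + x^2) = 1 / ((1 - x)(1 - x^2)).
This is the generating function for partitions of n into parts of size 1 or 2. The number of 2's can be any j in 0..19, and the rest are 1's, so
[x^39] = floor(39/2) + 1 = 20.

20


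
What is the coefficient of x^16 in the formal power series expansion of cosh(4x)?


The Maclaurin series is cosh(t) = sum_{m>=0} t^(2m) / (2m)!, so substituting t = 4x, only even powers of x are nonzero, with coefficient of x^(2m) equal to 4^(2m) / (2m)!.
For x^16 the coefficient is 4^16/16! = 4294967296/20922789888000 = 131072/638512875.

131072/638512875


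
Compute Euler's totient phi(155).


phi(n) counts integers in [1, n] coprime to n. Using the multiplicative formula phi(n) = n * prod_{p | n} (1 - 1/p):
155 = 5 * 31, so
phi(155) = 155 * (1 - 1/5) * (1 - 1/31) = 120.

120


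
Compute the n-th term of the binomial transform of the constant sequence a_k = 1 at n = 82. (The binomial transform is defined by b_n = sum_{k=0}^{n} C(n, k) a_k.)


With a_k = 1 for all k, b_n = sum_{k=0}^{n} C(n, k) = 2^n by the binomial theorem.
For n = 82: 2^82 = 4835703278458516698824704.

4835703278458516698824704


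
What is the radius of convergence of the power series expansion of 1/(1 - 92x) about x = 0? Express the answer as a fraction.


Expanding 1/(1 - 92x) = sum_{k>=0} 92^k x^k, the series converges when |92x| < 1, i.e., |x| < 1/92.
So the radius of convergence is 1/92 = 1/92.

1/92


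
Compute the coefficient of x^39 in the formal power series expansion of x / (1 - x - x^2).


Let f(x) = sum_{k>=0} a_k x^k. Multiplying f(x) * (1 - x - x^2) = x and matching coefficients gives a_0 = 0, a_1 = 1, and a_k = a_{k-1} + a_{k-2} for k >= 2. These are the Fibonacci numbers F_k.
Iterating from F_0 = 0, F_1 = 1:
F_0=0, F_1=1, F_2=1, F_3=2, F_4=3, F_5=5, F_6=8, F_7=13, F_8=21, F_9=34, ...
F_39 = 63245986.

63245986


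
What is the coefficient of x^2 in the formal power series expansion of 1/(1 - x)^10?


The negative binomial / multiset identity is
1/(1 - x)^r = sum_{k>=0} C(k + r - 1, r - 1) x^k.
Here r = 10 and k = 2, so the coefficient is
C(2 + 9, 9) = C(11, 9)
= 55

55


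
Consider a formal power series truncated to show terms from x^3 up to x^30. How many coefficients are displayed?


From x^3 to x^30 inclusive, the count is 30 - 3 + 1 = 28.

28


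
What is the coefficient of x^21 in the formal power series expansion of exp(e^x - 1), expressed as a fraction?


exp(e^x - 1) is the exponential generating function for the Bell numbers Bell_k: exp(e^x - 1) = sum_{k>=0} Bell_k x^k / k!.
So the coefficient of x^21 in exp(e^x - 1) is Bell_21 / 21!.
Computing: Bell_21 = 474869816156751 and 21! = 51090942171709440000, giving
474869816156751/51090942171709440000 = 158289938718917/17030314057236480000.

158289938718917/17030314057236480000


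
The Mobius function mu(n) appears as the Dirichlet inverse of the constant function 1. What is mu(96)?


96 has a squared prime factor, so mu(96) = 0.
Factorization reveals a repeated prime.

0


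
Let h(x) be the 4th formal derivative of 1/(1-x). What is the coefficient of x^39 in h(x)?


Differentiating 4 times: d^4/dx^4 [1/(1-x)] = 4!/(1-x)^5.
The expansion 1/(1-x)^5 = sum_{k>=0} C(k+4, 4) x^k, so the coefficient of x^n in 4!/(1-x)^5 is 4! * C(n+4, 4).
For n = 39: 24 * C(43, 4) = 24 * 123410 = 2961840

2961840


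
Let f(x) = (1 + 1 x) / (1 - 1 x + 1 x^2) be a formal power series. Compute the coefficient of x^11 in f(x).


Write f(x) = sum_{k>=0} a_k x^k. Multiplying both sides by 1 - 1 x + 1 x^2 gives
(1 - 1 x + 1 x^2) sum_{k>=0} a_k x^k = 1 + 1 x.
Matching coefficients:
 x^0: a_0 = 1
 x^1: a_1 - 1 a_0 = 1  =>  a_1 = 1*1 + 1 = 2
 x^k (k >= 2): a_k = 1 a_{k-1} - 1 a_{k-2}.
Iterating: a_2 = 1, a_3 = -1, a_4 = -2, a_5 = -1, a_6 = 1, a_7 = 2, a_8 = 1, a_9 = -1, a_10 = -2, a_11 = -1.
So the coefficient of x^11 is -1.

-1


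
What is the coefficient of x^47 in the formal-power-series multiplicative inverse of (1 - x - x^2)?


Let the inverse be f(x) = sum_{k>=0} a_k x^k. From f(x) * (1 - x - x^2) = 1 and matching coefficients:
 x^0: a_0 = 1.
 x^1: a_1 - a_0 = 0, so a_1 = 1.
 x^k (k >= 2): a_k - a_{k-1} - a_{k-2} = 0, i.e. a_k = a_{k-1} + a_{k-2}.
This is the Fibonacci-type recurrence shifted so that a_0 = a_1 = 1.
Iterating: a_0=1, a_1=1, a_2=2, a_3=3, a_4=5, a_5=8, a_6=13, a_7=21, a_8=34, a_9=55, ...
a_47 = 4807526976.

4807526976


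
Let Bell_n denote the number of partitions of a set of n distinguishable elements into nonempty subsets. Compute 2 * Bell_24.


Bell_24 can be computed from the Bell triangle or from Dobinski's identity Bell_n = (1/e) * sum_{k>=0} k^n / k!.
Computing Bell_24 = 445958869294805289.
Then 2 * 445958869294805289 = 891917738589610578.

891917738589610578


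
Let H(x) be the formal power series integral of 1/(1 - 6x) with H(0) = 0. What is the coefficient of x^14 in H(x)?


1/(1 - 6x) = sum_{k>=0} 6^k x^k. Integrating termwise with H(0) = 0:
H(x) = sum_{k>=0} 6^k x^(k+1) / (k+1) = sum_{m>=1} 6^(m-1) x^m / m.
For m = 14: 6^13/14 = 13060694016/14 = 6530347008/7.

6530347008/7


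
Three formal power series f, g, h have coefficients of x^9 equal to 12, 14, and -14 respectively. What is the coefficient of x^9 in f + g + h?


Series addition is componentwise:
12 + 14 + -14
= 12

12


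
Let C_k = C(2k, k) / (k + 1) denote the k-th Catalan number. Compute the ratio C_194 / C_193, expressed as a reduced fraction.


Using C_k = (2k)! / (k! (k+1)!), the ratio C_{k+1}/C_k simplifies to
C_{k+1}/C_k = [(2k+2)! / ((k+1)! (k+2)!)] * [k! (k+1)! / (2k)!]
 = (2k+2)(2k+1) / ((k+1)(k+2)) = 2(2k+1) / (k+2).
For k = 193: 2(2*193 + 1) / (193 + 2) = 774/195 = 258/65.

258/65


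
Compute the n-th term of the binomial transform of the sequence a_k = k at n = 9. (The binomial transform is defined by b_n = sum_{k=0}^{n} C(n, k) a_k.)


With a_k = k, b_n = sum_{k=0}^{n} C(n, k) k. Using k * C(n, k) = n * C(n-1, k-1) gives b_n = n * sum_{k>=1} C(n-1, k-1) = n * 2^(n-1).
For n = 9: 9 * 2^8 = 9 * 256 = 2304.

2304


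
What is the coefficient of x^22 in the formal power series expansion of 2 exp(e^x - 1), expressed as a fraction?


exp(e^x - 1) is the exponential generating function for the Bell numbers Bell_k: exp(e^x - 1) = sum_{k>=0} Bell_k x^k / k!.
So the coefficient of x^22 in 2 exp(e^x - 1) is 2 Bell_22 / 22!.
Computing: Bell_22 = 4506715738447323 and 22! = 1124000727777607680000, giving
2 * 4506715738447323/1124000727777607680000 = 88366975263673/11019614978211840000.

88366975263673/11019614978211840000


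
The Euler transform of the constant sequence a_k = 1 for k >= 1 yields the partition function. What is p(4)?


The Euler transform converts the sequence a_k = 1 into the number of integer partitions.
Using the recurrence or dynamic programming:
p(4) = 5

5


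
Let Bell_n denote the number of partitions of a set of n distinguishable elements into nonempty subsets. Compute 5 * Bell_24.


Bell_24 can be computed from the Bell triangle or from Dobinski's identity Bell_n = (1/e) * sum_{k>=0} k^n / k!.
Computing Bell_24 = 445958869294805289.
Then 5 * 445958869294805289 = 2229794346474026445.

2229794346474026445


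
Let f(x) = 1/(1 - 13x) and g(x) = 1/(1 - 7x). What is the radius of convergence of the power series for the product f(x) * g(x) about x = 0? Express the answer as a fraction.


The radius of 1/(1 - 13x) is 1/13 (nearest singularity at x = 1/13), and the radius of 1/(1 - 7x) is 1/7.
The product f(x)*g(x) = 1/((1 - 13x)(1 - 7x)) has singularities at both 1/13 and 1/7, so its radius of convergence is the distance to the nearest one:
min(1/13, 1/7) = 1/13.

1/13


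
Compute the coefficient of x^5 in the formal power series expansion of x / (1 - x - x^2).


Let f(x) = sum_{k>=0} a_k x^k. Multiplying f(x) * (1 - x - x^2) = x and matching coefficients gives a_0 = 0, a_1 = 1, and a_k = a_{k-1} + a_{k-2} for k >= 2. These are the Fibonacci numbers F_k.
Iterating from F_0 = 0, F_1 = 1:
F_0=0, F_1=1, F_2=1, F_3=2, F_4=3, F_5=5
F_5 = 5.

5
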